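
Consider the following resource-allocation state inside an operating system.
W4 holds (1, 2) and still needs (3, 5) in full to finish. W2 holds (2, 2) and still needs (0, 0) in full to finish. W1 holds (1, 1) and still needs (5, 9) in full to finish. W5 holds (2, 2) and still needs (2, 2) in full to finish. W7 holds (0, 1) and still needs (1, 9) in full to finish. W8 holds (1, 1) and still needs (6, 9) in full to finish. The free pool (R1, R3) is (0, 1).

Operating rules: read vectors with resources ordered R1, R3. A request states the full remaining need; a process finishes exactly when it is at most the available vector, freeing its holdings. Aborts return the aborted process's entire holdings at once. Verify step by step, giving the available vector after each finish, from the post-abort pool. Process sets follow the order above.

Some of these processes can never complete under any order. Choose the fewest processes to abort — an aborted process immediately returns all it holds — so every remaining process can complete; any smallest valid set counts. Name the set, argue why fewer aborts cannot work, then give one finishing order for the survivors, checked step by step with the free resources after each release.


Abort W7 and W8.
Key observation: before aborting W7 and W8, W1 was permanently blocked — no order could ever run it; afterwards it completes at step 4.
Why nothing smaller works — every single abort fails: W4 alone leaves W1 blocked (short on R3); W2 alone leaves W1 blocked (short on R3); W1 alone leaves W7 blocked (short on R3); W5 alone leaves W1 blocked (short on R3); W7 alone leaves W1 blocked (short on R3); W8 alone leaves W1 blocked (short on R3).
The survivors complete as W2, W4, W5, W1. Check, step by step (starting from the post-abort pool):
  pool = (1, 3)
  W2: need (0, 0) fits (1, 3); releases (2, 2), pool now (3, 5)
  W4: need (3, 5) fits (3, 5); releases (1, 2), pool now (4, 7)
  W5: need (2, 2) fits (4, 7); releases (2, 2), pool now (6, 9)
  W1: need (5, 9) fits (6, 9); releases (1, 1), pool now (7, 10)


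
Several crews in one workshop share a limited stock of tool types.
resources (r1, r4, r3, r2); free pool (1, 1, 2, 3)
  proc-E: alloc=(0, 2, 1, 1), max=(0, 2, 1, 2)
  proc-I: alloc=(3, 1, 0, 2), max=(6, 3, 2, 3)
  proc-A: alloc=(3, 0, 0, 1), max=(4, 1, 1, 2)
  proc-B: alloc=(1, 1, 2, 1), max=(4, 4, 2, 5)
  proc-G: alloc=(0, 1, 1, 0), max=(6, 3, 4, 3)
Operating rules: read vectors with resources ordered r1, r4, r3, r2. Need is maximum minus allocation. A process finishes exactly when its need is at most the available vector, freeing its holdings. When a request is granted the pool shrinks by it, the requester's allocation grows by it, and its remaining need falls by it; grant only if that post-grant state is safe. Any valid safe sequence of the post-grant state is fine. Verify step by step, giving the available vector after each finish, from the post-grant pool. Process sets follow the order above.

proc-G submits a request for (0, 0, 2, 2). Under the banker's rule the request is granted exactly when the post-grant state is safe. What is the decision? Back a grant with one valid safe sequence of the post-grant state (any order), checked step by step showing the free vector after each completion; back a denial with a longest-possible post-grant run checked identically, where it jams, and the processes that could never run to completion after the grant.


DENY — the pretend-granted state is unsafe.
Key observation: after proc-E, proc-A the pool peaks at (4, 3, 1, 3), and each blocked process is short somewhere: proc-I on r3; proc-B on r2; proc-G on r1.
On the post-grant state, proc-E, proc-A is a maximal run — nothing extends it. Step-by-step check:
  pool = (1, 1, 0, 1)
  proc-E needs (0, 0, 0, 1) <= (1, 1, 0, 1) -> finishes; pool += (0, 2, 1, 1) = (1, 3, 1, 2)
  proc-A needs (1, 1, 1, 1) <= (1, 3, 1, 2) -> finishes; pool += (3, 0, 0, 1) = (4, 3, 1, 3)
  proc-I cannot run: need (3, 2, 2, 1) vs free (4, 3, 1, 3) (insufficient r3)
  proc-B cannot run: need (3, 3, 0, 4) vs free (4, 3, 1, 3) (insufficient r2)
  proc-G cannot run: need (6, 2, 1, 1) vs free (4, 3, 1, 3) (insufficient r1)
Processes that could never finish after the grant: proc-I, proc-B and proc-G.


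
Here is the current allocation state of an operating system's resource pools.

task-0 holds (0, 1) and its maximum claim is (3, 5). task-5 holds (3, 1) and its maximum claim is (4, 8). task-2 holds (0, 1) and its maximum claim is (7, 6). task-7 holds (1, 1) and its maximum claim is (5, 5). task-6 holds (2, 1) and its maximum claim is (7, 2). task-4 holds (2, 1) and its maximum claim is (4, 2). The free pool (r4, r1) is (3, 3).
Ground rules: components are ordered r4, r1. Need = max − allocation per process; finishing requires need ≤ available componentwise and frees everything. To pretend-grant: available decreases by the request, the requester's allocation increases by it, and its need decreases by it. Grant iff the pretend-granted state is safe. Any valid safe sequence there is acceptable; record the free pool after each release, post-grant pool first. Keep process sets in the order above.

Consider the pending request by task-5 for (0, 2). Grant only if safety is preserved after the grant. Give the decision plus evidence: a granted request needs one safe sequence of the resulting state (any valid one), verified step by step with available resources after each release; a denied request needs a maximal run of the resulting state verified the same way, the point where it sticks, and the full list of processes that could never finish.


DENY — the pretend-granted state is unsafe.
Key observation: even finishing task-4, task-6 leaves just (7, 3) free — too little r1 for any of the remaining processes.
On the post-grant state, task-4, task-6 is a maximal run — nothing extends it. Step-by-step check:
  pool = (3, 1)
  task-4 needs (2, 1) <= (3, 1) -> finishes; pool += (2, 1) = (5, 2)
  task-6 needs (5, 1) <= (5, 2) -> finishes; pool += (2, 1) = (7, 3)
  blocked: task-0 wants (3, 4), pool (7, 3) — not enough r1
  blocked: task-5 wants (1, 5), pool (7, 3) — not enough r1
  blocked: task-2 wants (7, 5), pool (7, 3) — not enough r1
  blocked: task-7 wants (4, 4), pool (7, 3) — not enough r1
Processes that could never finish after the grant: task-0, task-5, task-2 and task-7.


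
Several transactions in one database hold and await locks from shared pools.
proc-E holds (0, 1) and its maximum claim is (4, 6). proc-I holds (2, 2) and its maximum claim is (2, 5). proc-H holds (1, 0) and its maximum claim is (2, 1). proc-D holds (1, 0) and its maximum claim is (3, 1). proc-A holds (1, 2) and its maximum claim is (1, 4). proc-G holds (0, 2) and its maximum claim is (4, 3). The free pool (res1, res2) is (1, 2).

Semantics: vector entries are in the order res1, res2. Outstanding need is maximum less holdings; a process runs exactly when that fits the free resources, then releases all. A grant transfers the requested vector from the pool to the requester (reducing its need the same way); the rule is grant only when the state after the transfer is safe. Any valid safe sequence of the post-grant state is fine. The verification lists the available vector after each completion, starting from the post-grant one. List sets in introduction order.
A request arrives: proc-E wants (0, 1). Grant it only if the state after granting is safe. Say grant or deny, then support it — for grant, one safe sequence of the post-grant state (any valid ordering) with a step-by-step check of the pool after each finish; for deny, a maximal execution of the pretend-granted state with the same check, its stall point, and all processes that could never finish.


DENY — the pretend-granted state is unsafe.
Key observation: after proc-H, proc-D the pool peaks at (3, 1), and each blocked process is short somewhere: proc-E on res1, res2; proc-I on res2; proc-A on res2; proc-G on res1.
On the post-grant state, proc-H, proc-D is a maximal run — nothing extends it. Verifying each step:
  pool = (1, 1)
  proc-H: need (1, 1) fits (1, 1); releases (1, 0), pool now (2, 1)
  proc-D: need (2, 1) fits (2, 1); releases (1, 0), pool now (3, 1)
  blocked: proc-E wants (4, 4), pool (3, 1) — not enough res1 and res2
  blocked: proc-I wants (0, 3), pool (3, 1) — not enough res2
  blocked: proc-A wants (0, 2), pool (3, 1) — not enough res2
  blocked: proc-G wants (4, 1), pool (3, 1) — not enough res1
Post-grant, the permanently blocked set is proc-E, proc-I, proc-A and proc-G.


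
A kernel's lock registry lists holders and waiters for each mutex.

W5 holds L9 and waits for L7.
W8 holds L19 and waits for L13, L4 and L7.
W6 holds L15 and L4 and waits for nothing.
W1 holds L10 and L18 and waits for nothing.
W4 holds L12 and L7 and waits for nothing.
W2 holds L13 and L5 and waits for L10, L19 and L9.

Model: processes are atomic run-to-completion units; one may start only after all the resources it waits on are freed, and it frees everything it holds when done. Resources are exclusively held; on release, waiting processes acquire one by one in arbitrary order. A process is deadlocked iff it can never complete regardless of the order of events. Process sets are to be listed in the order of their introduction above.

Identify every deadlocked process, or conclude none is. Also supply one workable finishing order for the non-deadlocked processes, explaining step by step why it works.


The deadlocked set is W8 and W2.
Key observation: the cycle W8 -> W2 -> W8 can never break — each member waits on the next; no other process is dragged down with it.
A valid finishing order for the others: W4, W1, W5, W6.
Walking it through:
  W4 waits on nothing -> runs at once and releases L12 and L7
  W1 waits on nothing -> runs at once and releases L10 and L18
  W5 waits on L7 — all released -> runs and releases L9
  W6 waits on nothing -> runs at once and releases L15 and L4


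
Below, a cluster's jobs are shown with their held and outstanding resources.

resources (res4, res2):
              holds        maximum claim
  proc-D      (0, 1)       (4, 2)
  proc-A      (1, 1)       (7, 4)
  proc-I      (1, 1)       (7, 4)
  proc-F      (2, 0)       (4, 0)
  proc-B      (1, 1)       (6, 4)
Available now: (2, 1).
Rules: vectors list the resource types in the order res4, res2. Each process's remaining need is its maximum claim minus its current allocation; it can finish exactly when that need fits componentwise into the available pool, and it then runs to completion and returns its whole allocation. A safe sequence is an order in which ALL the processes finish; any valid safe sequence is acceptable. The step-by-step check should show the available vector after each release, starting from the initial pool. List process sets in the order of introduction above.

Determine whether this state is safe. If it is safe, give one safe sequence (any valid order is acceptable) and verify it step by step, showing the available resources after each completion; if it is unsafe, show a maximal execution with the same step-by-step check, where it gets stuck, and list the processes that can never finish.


UNSAFE.
Key observation: res4 is the bottleneck — with proc-F, proc-D done the pool holds (4, 2), short of every remaining need.
The run proc-F, proc-D cannot be extended any further. Check, step by step:
  pool = (2, 1)
  proc-F needs (2, 0) <= (2, 1) -> finishes; pool += (2, 0) = (4, 1)
  proc-D needs (4, 1) <= (4, 1) -> finishes; pool += (0, 1) = (4, 2)
  proc-A still needs (6, 3) but only (4, 2) is free — short on res4 and res2
  proc-I still needs (6, 3) but only (4, 2) is free — short on res4 and res2
  proc-B still needs (5, 3) but only (4, 2) is free — short on res4 and res2
Processes that can never finish: proc-A, proc-I and proc-B.


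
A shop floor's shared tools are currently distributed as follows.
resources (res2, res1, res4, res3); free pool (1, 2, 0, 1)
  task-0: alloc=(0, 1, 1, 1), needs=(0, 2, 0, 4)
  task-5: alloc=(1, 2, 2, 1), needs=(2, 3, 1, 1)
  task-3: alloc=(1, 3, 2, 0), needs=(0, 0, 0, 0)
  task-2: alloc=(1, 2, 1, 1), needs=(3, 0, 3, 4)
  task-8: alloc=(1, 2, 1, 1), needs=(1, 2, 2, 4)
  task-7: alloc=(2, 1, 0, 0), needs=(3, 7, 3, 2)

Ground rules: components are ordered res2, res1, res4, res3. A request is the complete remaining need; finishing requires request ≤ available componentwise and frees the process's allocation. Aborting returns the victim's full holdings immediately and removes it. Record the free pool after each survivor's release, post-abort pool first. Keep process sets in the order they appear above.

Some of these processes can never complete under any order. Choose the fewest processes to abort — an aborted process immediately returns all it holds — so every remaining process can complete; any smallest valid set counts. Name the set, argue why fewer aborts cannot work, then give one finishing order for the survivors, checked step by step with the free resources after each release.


Abort task-2 and task-8.
Key observation: task-0 could never have finished before the abort; with (2, 4, 2, 2) returned by task-2 and task-8, it fits at step 4.
Minimality, checking each single-abort alternative: task-0 alone leaves task-2 blocked (short on res3); task-5 alone leaves task-0 blocked (short on res3); task-3 alone leaves task-0 blocked (short on res3); task-2 alone leaves task-0 blocked (short on res3); task-8 alone leaves task-0 blocked (short on res3); task-7 alone leaves task-0 blocked (short on res3).
Survivors finish in the order: task-5, task-7, task-3, task-0. Check, step by step (pool after the aborts first):
  pool = (3, 6, 2, 3)
  task-5: need (2, 3, 1, 1) fits (3, 6, 2, 3); releases (1, 2, 2, 1), pool now (4, 8, 4, 4)
  task-7: need (3, 7, 3, 2) fits (4, 8, 4, 4); releases (2, 1, 0, 0), pool now (6, 9, 4, 4)
  task-3: need (0, 0, 0, 0) fits (6, 9, 4, 4); releases (1, 3, 2, 0), pool now (7, 12, 6, 4)
  task-0: need (0, 2, 0, 4) fits (7, 12, 6, 4); releases (0, 1, 1, 1), pool now (7, 13, 7, 5)


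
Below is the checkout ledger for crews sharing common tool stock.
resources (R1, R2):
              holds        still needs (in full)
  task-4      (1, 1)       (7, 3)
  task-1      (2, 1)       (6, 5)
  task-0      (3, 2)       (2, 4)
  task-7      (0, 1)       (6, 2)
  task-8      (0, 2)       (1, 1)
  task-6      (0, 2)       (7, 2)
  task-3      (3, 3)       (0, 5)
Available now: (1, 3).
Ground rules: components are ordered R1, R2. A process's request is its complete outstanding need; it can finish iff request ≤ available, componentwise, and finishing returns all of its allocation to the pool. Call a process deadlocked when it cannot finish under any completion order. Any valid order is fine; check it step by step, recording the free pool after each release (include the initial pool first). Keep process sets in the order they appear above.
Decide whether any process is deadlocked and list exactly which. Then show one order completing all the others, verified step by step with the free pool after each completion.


The deadlocked set is empty.
Key observation: beginning at task-8, releases accumulate fast enough that every process eventually fits.
One completion order for the rest: task-8, task-3, task-0, task-1, task-7, task-4, task-6. Step-by-step check:
  pool = (1, 3)
  run task-8 (needs (1, 1), free (1, 3)); after release of (0, 2) the pool is (1, 5)
  run task-3 (needs (0, 5), free (1, 5)); after release of (3, 3) the pool is (4, 8)
  run task-0 (needs (2, 4), free (4, 8)); after release of (3, 2) the pool is (7, 10)
  run task-1 (needs (6, 5), free (7, 10)); after release of (2, 1) the pool is (9, 11)
  run task-7 (needs (6, 2), free (9, 11)); after release of (0, 1) the pool is (9, 12)
  run task-4 (needs (7, 3), free (9, 12)); after release of (1, 1) the pool is (10, 13)
  run task-6 (needs (7, 2), free (10, 13)); after release of (0, 2) the pool is (10, 15)


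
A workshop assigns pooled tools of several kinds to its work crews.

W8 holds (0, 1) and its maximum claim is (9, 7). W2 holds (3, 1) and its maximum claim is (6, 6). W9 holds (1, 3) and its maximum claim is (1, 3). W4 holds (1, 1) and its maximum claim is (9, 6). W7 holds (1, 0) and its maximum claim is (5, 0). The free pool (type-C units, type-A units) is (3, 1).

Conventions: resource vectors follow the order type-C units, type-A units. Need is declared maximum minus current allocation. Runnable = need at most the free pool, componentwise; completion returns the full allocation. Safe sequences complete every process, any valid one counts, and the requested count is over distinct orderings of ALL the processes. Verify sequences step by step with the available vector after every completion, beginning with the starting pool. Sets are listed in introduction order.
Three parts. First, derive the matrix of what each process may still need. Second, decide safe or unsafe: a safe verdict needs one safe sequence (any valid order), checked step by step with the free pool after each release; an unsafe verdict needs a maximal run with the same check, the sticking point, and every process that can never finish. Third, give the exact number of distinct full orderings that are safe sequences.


(1) Outstanding need per process (order type-C units, type-A units):
  W8: (9, 6)
  W2: (3, 5)
  W9: (0, 0)
  W4: (8, 5)
  W7: (4, 0)
(2) UNSAFE.
Key observation: the pool after W9, W7 is (5, 4); every surviving request exceeds it in type-A units, so progress ends there.
The run W9, W7 cannot be extended any further. Check, step by step:
  pool = (3, 1)
  W9 needs (0, 0) <= (3, 1) -> finishes; pool += (1, 3) = (4, 4)
  W7 needs (4, 0) <= (4, 4) -> finishes; pool += (1, 0) = (5, 4)
  blocked: W8 wants (9, 6), pool (5, 4) — not enough type-C units and type-A units
  blocked: W2 wants (3, 5), pool (5, 4) — not enough type-A units
  blocked: W4 wants (8, 5), pool (5, 4) — not enough type-C units and type-A units
Processes that can never finish: W8, W2 and W4.
(3) The exact count: 0 of the possible complete orderings are safe sequences.


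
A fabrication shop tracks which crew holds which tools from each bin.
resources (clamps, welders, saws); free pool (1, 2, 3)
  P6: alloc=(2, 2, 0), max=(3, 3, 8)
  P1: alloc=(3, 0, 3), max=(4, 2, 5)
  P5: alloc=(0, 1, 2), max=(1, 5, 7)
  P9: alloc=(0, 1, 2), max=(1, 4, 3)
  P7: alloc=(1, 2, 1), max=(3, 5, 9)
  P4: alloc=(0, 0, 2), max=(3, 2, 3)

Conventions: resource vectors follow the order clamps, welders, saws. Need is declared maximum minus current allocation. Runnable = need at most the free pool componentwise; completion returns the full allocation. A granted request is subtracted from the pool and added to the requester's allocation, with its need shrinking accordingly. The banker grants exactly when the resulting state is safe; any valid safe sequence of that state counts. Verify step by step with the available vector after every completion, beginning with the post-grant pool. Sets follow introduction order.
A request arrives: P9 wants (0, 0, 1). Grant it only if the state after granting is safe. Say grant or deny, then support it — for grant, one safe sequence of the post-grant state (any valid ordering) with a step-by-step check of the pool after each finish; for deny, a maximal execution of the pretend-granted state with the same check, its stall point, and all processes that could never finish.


DENY — the pretend-granted state is unsafe.
Key observation: after P1, P4 the pool peaks at (4, 2, 7), and each blocked process is short somewhere: P6 on saws; P5 on welders; P9 on welders; P7 on welders, saws.
On the post-grant state, P1, P4 is a maximal run — nothing extends it. Walking it through:
  pool = (1, 2, 2)
  P1 needs (1, 2, 2) <= (1, 2, 2) -> finishes; pool += (3, 0, 3) = (4, 2, 5)
  P4 needs (3, 2, 1) <= (4, 2, 5) -> finishes; pool += (0, 0, 2) = (4, 2, 7)
  P6 cannot run: need (1, 1, 8) vs free (4, 2, 7) (insufficient saws)
  P5 cannot run: need (1, 4, 5) vs free (4, 2, 7) (insufficient welders)
  P9 cannot run: need (1, 3, 0) vs free (4, 2, 7) (insufficient welders)
  P7 cannot run: need (2, 3, 8) vs free (4, 2, 7) (insufficient welders and saws)
Had the request been granted, P6, P5, P9 and P7 could never finish.


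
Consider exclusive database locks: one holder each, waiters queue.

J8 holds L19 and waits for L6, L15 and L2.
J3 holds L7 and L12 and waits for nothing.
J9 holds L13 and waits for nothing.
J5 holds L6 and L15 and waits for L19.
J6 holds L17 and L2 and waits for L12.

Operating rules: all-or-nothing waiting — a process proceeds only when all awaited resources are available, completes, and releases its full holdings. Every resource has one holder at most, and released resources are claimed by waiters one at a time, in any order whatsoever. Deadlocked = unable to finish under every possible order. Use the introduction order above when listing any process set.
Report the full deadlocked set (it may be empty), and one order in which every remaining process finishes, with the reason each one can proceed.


The deadlocked set is J8 and J5.
Key observation: the wait chain closes on itself along J8 -> J5 -> J8; no other process is dragged down with it.
The rest can finish in the order J9, J3, J6.
Check, step by step:
  run J9 (it waits on nothing); releases L13
  run J3 (it waits on nothing); releases L7 and L12
  J6 waits on L12 — all released -> runs and releases L17 and L2


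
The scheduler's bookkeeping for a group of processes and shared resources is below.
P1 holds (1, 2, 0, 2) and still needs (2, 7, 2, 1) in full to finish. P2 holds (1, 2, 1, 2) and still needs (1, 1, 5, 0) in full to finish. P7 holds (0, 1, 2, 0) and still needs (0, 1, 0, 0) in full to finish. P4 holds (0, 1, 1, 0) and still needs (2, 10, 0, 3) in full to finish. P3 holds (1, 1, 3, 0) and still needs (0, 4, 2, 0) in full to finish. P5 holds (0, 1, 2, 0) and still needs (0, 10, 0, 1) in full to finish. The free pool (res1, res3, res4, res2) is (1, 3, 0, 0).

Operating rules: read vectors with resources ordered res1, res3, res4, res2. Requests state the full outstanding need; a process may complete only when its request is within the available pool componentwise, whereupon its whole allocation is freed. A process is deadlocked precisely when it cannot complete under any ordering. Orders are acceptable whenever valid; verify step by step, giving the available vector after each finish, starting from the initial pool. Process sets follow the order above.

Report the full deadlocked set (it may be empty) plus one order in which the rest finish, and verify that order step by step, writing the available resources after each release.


Deadlocked set: P4 and P5.
Key observation: res3 is the bottleneck — with P7, P3, P2, P1 done the pool holds (4, 9, 6, 4), short of every remaining need.
One completion order for the rest: P7, P3, P2, P1. Walking it through:
  pool = (1, 3, 0, 0)
  P7 needs (0, 1, 0, 0) <= (1, 3, 0, 0) -> finishes; pool += (0, 1, 2, 0) = (1, 4, 2, 0)
  P3 needs (0, 4, 2, 0) <= (1, 4, 2, 0) -> finishes; pool += (1, 1, 3, 0) = (2, 5, 5, 0)
  P2 needs (1, 1, 5, 0) <= (2, 5, 5, 0) -> finishes; pool += (1, 2, 1, 2) = (3, 7, 6, 2)
  P1 needs (2, 7, 2, 1) <= (3, 7, 6, 2) -> finishes; pool += (1, 2, 0, 2) = (4, 9, 6, 4)
The stuck group stays short no matter what:
  blocked: P4 wants (2, 10, 0, 3), pool (4, 9, 6, 4) — not enough res3
  blocked: P5 wants (0, 10, 0, 1), pool (4, 9, 6, 4) — not enough res3


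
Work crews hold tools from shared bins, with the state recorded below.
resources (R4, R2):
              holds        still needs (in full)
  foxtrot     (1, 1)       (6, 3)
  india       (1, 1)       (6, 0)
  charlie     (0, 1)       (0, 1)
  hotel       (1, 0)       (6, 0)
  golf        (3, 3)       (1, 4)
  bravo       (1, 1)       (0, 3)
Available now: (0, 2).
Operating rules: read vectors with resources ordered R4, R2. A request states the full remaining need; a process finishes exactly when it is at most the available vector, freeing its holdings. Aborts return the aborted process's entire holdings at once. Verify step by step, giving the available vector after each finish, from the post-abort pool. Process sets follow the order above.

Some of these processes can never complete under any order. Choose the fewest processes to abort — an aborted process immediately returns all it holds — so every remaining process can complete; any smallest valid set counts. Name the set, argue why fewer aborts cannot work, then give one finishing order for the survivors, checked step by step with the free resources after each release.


Minimum abort set: foxtrot and hotel.
Key observation: india had no path to completion before; after the abort of foxtrot and hotel ((2, 1) returned), step 3 is where it fits.
No one abort is enough; case by case: foxtrot alone leaves india blocked (short on R4); india alone leaves foxtrot blocked (short on R4); charlie alone leaves foxtrot blocked (short on R4); hotel alone leaves foxtrot blocked (short on R4); golf alone leaves foxtrot blocked (short on R4); bravo alone leaves foxtrot blocked (short on R4).
One survivor order: bravo, golf, india, charlie. Walking it through (post-abort pool first):
  pool = (2, 3)
  bravo: need (0, 3) fits (2, 3); releases (1, 1), pool now (3, 4)
  golf: need (1, 4) fits (3, 4); releases (3, 3), pool now (6, 7)
  india: need (6, 0) fits (6, 7); releases (1, 1), pool now (7, 8)
  charlie: need (0, 1) fits (7, 8); releases (0, 1), pool now (7, 9)


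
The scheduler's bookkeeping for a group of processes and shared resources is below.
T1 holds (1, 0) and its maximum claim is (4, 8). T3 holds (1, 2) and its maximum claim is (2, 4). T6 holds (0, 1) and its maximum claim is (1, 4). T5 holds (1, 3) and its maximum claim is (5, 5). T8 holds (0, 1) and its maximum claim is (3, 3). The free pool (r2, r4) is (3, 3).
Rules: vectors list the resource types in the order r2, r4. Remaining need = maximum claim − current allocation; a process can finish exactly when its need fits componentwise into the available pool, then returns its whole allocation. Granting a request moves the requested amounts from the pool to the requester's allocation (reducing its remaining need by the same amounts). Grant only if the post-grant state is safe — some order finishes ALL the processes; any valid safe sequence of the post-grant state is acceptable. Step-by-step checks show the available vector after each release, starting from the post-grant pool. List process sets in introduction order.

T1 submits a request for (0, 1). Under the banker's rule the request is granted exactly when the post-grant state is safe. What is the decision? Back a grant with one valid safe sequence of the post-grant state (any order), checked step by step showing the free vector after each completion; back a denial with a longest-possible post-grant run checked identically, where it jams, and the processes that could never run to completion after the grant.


GRANT: granting preserves safety; a valid post-grant sequence is T3, T8, T5, T1, T6.
Key observation: with (3, 2) left after the transfer, T3 can run at once — the state stays safe.
Step-by-step check of the post-grant state:
  pool = (3, 2)
  T3 needs (1, 2) <= (3, 2) -> finishes; pool += (1, 2) = (4, 4)
  T8 needs (3, 2) <= (4, 4) -> finishes; pool += (0, 1) = (4, 5)
  T5 needs (4, 2) <= (4, 5) -> finishes; pool += (1, 3) = (5, 8)
  T1 needs (3, 7) <= (5, 8) -> finishes; pool += (1, 1) = (6, 9)
  T6 needs (1, 3) <= (6, 9) -> finishes; pool += (0, 1) = (6, 10)


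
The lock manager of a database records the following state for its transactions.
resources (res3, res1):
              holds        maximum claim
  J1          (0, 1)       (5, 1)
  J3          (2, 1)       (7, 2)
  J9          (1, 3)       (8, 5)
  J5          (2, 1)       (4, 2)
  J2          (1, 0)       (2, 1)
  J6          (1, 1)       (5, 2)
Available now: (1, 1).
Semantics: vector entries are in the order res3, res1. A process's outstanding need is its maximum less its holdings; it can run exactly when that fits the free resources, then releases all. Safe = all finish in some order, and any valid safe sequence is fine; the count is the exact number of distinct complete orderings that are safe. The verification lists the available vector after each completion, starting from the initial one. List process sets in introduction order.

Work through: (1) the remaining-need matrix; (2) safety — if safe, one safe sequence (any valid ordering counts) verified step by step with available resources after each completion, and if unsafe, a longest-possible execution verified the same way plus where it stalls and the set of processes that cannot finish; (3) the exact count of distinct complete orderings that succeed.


(1) Remaining need (order res3, res1):
  J1: (5, 0)
  J3: (5, 1)
  J9: (7, 2)
  J5: (2, 1)
  J2: (1, 1)
  J6: (4, 1)
(2) SAFE, for example via the order J2, J5, J6, J3, J1, J9.
Key observation: at J2 the run first touches a limit — (1, 1) against (1, 1), exact on a resource it actually requests.
Verifying each step:
  pool = (1, 1)
  J2 needs (1, 1) <= (1, 1) -> finishes; pool += (1, 0) = (2, 1)
  J5 needs (2, 1) <= (2, 1) -> finishes; pool += (2, 1) = (4, 2)
  J6 needs (4, 1) <= (4, 2) -> finishes; pool += (1, 1) = (5, 3)
  J3 needs (5, 1) <= (5, 3) -> finishes; pool += (2, 1) = (7, 4)
  J1 needs (5, 0) <= (7, 4) -> finishes; pool += (0, 1) = (7, 5)
  J9 needs (7, 2) <= (7, 5) -> finishes; pool += (1, 3) = (8, 8)
(3) The exact count: 3 of the possible complete orderings are safe sequences.


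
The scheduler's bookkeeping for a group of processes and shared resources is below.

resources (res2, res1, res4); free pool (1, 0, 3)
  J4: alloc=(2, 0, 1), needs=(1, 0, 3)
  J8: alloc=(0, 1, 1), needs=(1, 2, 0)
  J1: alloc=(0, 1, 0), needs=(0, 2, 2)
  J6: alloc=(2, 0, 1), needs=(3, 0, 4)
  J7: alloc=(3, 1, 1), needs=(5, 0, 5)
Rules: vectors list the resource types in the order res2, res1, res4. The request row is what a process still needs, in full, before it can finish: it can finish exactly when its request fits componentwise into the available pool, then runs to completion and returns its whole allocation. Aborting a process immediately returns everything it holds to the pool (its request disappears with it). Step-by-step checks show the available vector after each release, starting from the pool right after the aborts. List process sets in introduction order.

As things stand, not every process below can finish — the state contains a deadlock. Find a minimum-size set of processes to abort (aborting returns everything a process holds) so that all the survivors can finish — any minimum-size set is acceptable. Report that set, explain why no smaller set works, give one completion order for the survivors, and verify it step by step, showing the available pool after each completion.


Abort J8.
Key observation: before aborting J8, J1 was permanently blocked — no order could ever run it; afterwards it completes at step 4.
Why nothing smaller works: aborting no one leaves the state deadlocked as given.
One survivor order: J4, J6, J7, J1. Step-by-step check (post-abort pool first):
  pool = (1, 1, 4)
  J4 needs (1, 0, 3) <= (1, 1, 4) -> finishes; pool += (2, 0, 1) = (3, 1, 5)
  J6 needs (3, 0, 4) <= (3, 1, 5) -> finishes; pool += (2, 0, 1) = (5, 1, 6)
  J7 needs (5, 0, 5) <= (5, 1, 6) -> finishes; pool += (3, 1, 1) = (8, 2, 7)
  J1 needs (0, 2, 2) <= (8, 2, 7) -> finishes; pool += (0, 1, 0) = (8, 3, 7)


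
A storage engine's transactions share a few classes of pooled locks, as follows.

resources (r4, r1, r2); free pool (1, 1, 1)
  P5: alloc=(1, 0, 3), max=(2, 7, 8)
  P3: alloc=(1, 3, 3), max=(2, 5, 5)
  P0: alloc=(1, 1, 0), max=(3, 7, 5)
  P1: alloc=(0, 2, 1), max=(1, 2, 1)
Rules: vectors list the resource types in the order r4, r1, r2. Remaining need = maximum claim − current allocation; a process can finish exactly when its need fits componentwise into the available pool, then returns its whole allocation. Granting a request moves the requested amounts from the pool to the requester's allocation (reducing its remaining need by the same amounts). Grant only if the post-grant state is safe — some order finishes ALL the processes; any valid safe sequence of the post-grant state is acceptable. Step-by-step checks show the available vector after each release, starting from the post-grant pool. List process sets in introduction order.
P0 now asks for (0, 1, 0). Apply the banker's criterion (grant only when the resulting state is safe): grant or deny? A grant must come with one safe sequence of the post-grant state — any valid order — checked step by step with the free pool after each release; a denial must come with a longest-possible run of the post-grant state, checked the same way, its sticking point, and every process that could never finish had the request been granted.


GRANT. The post-grant state is safe; one safe sequence: P1, P3, P0, P5.
Key observation: (1, 0, 1) free after granting still covers P1 first, and each release covers the next.
Step-by-step check of the post-grant state:
  pool = (1, 0, 1)
  run P1 (needs (1, 0, 0), free (1, 0, 1)); after release of (0, 2, 1) the pool is (1, 2, 2)
  run P3 (needs (1, 2, 2), free (1, 2, 2)); after release of (1, 3, 3) the pool is (2, 5, 5)
  run P0 (needs (2, 5, 5), free (2, 5, 5)); after release of (1, 2, 0) the pool is (3, 7, 5)
  run P5 (needs (1, 7, 5), free (3, 7, 5)); after release of (1, 0, 3) the pool is (4, 7, 8)


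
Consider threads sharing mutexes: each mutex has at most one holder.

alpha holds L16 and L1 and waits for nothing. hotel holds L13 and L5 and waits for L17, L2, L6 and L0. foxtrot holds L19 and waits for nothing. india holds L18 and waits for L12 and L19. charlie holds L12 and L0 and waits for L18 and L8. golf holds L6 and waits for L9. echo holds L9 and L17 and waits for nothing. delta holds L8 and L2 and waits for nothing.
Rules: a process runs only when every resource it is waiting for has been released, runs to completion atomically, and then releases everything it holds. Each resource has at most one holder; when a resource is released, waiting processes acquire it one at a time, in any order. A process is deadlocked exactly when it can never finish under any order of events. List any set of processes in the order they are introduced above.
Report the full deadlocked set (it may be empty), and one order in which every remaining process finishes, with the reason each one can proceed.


The deadlocked set is hotel, india and charlie.
Key observation: along charlie -> india -> charlie, each member waits on what the next one holds — a deadlock; hotel waits into the deadlock from upstream.
One completion order for the rest: echo, alpha, delta, golf, foxtrot.
Walking it through:
  echo: no waits; runs immediately, freeing L9 and L17
  alpha: no waits; runs immediately, freeing L16 and L1
  delta: no waits; runs immediately, freeing L8 and L2
  golf: everything it awaited (L9) is free; runs, freeing L6
  foxtrot: no waits; runs immediately, freeing L19


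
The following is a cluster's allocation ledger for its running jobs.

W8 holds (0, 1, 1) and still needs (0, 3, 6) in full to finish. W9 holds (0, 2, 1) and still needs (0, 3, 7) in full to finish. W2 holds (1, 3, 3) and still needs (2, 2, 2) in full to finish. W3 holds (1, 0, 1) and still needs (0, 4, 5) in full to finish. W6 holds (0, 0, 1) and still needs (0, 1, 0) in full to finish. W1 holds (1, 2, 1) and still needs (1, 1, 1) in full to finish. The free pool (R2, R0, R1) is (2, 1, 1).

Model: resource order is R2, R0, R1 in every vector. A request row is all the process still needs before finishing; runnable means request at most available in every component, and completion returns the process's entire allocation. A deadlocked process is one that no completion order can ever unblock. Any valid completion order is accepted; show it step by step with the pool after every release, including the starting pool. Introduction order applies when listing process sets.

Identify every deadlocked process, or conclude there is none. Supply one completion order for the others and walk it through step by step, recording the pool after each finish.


The deadlocked set is empty.
Key observation: no deadlock: W6 fits now, and the freed resources carry the rest through.
One completion order for the rest: W6, W1, W2, W3, W9, W8. Check, step by step:
  pool = (2, 1, 1)
  run W6 (needs (0, 1, 0), free (2, 1, 1)); after release of (0, 0, 1) the pool is (2, 1, 2)
  run W1 (needs (1, 1, 1), free (2, 1, 2)); after release of (1, 2, 1) the pool is (3, 3, 3)
  run W2 (needs (2, 2, 2), free (3, 3, 3)); after release of (1, 3, 3) the pool is (4, 6, 6)
  run W3 (needs (0, 4, 5), free (4, 6, 6)); after release of (1, 0, 1) the pool is (5, 6, 7)
  run W9 (needs (0, 3, 7), free (5, 6, 7)); after release of (0, 2, 1) the pool is (5, 8, 8)
  run W8 (needs (0, 3, 6), free (5, 8, 8)); after release of (0, 1, 1) the pool is (5, 9, 9)


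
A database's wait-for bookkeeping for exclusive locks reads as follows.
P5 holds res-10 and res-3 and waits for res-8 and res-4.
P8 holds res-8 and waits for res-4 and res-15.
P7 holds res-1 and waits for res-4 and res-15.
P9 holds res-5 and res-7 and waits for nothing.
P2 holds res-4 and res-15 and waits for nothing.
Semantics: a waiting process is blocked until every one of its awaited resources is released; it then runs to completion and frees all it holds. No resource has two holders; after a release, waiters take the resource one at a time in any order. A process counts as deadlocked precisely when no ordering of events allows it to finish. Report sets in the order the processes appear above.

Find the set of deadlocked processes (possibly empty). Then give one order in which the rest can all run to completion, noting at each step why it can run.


No process is deadlocked.
Key observation: no waiting chain loops back on itself — every chain ends at a process that waits on nothing, so everyone eventually runs.
One completion order for the rest: P9, P2, P8, P7, P5.
Step-by-step check:
  P9: no waits; runs immediately, freeing res-5 and res-7
  P2: no waits; runs immediately, freeing res-4 and res-15
  run P8 (all its waits — res-4 and res-15 — are resolved); releases res-8
  run P7 (all its waits — res-4 and res-15 — are resolved); releases res-1
  run P5 (all its waits — res-8 and res-4 — are resolved); releases res-10 and res-3


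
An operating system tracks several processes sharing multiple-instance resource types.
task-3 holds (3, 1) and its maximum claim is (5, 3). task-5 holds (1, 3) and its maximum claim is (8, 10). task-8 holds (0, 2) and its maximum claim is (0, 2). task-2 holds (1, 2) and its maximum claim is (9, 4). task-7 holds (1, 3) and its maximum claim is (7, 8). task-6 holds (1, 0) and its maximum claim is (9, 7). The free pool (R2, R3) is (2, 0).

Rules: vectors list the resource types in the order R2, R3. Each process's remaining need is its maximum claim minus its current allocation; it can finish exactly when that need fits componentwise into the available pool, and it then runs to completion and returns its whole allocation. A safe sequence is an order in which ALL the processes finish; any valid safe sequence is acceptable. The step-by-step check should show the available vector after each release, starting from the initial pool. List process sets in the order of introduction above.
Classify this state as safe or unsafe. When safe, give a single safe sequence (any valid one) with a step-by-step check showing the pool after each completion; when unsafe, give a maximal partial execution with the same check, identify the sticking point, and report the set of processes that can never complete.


UNSAFE.
Key observation: once task-8, task-3 finish, the pool peaks at (5, 3) — and every remaining process still needs more R2 than that.
The run task-8, task-3 cannot be extended any further. Verifying each step:
  pool = (2, 0)
  task-8: need (0, 0) fits (2, 0); releases (0, 2), pool now (2, 2)
  task-3: need (2, 2) fits (2, 2); releases (3, 1), pool now (5, 3)
  blocked: task-5 wants (7, 7), pool (5, 3) — not enough R2 and R3
  blocked: task-2 wants (8, 2), pool (5, 3) — not enough R2
  blocked: task-7 wants (6, 5), pool (5, 3) — not enough R2 and R3
  blocked: task-6 wants (8, 7), pool (5, 3) — not enough R2 and R3
Never able to finish: task-5, task-2, task-7 and task-6.
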